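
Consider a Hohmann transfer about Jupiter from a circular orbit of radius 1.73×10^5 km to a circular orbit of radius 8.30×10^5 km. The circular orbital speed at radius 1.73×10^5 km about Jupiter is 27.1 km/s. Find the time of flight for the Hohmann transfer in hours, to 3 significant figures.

t = 27.5 hours

From the circular-orbit relation v² = μ/r at r = 1.73×10^5 km: μ = v²r = (27.1)² × 1.73×10^5 = 1.27053×10^8 km³/s².
Transfer-ellipse semi-major axis a_t = (r₁ + r₂)/2 = (1.730×10^5 + 8.300×10^5)/2 = 5.015×10^5 km.
By Kepler's third law the transfer-orbit period is T = 2π√(a_t³/μ), so t = T/2 = 98980 s.
Converting: 98980 s ÷ 3600 s/hour = 27.5 hours.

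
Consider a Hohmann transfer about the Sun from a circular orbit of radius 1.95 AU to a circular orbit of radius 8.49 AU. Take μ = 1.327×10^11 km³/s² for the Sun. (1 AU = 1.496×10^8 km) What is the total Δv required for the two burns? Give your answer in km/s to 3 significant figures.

Δv = 9.85 km/s

In km: r₁ = 1.95 × 1.496×10^8 = 2.9172×10^8 km; r₂ = 8.49 × 1.496×10^8 = 1.270104×10^9 km.
Transfer-ellipse semi-major axis a_t = (r₁ + r₂)/2 = (2.9172×10^8 + 1.270104×10^9)/2 = 7.80912×10^8 km.
Circular speed at r₁: v₁ = √(μ/r₁) = √(1.327×10^11/2.9172×10^8) = 21.328 km/s.
Transfer-orbit speed at r₁ (vis-viva equation): v_p = √[μ(2/r₁ − 1/a_t)] = 27.200 km/s.
First burn Δv₁ = |v_p − v₁| = 5.872 km/s.
Circular speed at r₂: v₂ = √(μ/r₂) = 10.2215 km/s.
Transfer-orbit speed at r₂: v_a = √[μ(2/r₂ − 1/a_t)] = 6.24738 km/s.
Second burn Δv₂ = |v₂ − v_a| = 3.974 km/s.
Total Δv = Δv₁ + Δv₂ = 9.846 km/s.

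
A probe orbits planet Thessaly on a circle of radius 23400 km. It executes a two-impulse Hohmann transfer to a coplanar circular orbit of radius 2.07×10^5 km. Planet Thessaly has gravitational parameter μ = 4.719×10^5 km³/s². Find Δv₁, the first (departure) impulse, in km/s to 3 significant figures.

Semi-major axis of the transfer orbit: a_t = (23400 + 2.070×10^5)/2 = 1.152×10^5 km.
Circular speed at r = 23400 km: v_c = √(μ/r) = 4.491 km/s.
Vis-viva on the transfer ellipse at r = 23400 km gives v_t = √[μ(2/r − 1/a_t)] = 6.020 km/s.
Δv₁ = |v_t − v_c| = |6.020 − 4.491| = 1.529 km/s.

Δv₁ = 1.53 km/s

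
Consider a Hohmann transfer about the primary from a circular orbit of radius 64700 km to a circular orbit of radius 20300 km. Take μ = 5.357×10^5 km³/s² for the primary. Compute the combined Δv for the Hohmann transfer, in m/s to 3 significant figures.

Transfer-ellipse semi-major axis a_t = (r₁ + r₂)/2 = (64700 + 20300)/2 = 42500 km.
Circular speed at r₁: v₁ = √(μ/r₁) = √(5.357×10^5/64700) = 2.8775 km/s.
On the transfer ellipse at r₁, v² = μ(2/r − 1/a) gives v_a = √[μ(2/r₁ − 1/a_t)] = 1.9887 km/s.
First burn Δv₁ = |v_a − v₁| = 0.8888 km/s.
Circular speed at r₂: v₂ = √(μ/r₂) = 5.137 km/s.
Transfer-orbit speed at r₂: v_p = √[μ(2/r₂ − 1/a_t)] = 6.338 km/s.
Second burn Δv₂ = |v₂ − v_p| = 1.201 km/s.
Δv = Δv₁ + Δv₂ = 0.8888 + 1.201 = 2.090 km/s.

Δv = 2090 m/s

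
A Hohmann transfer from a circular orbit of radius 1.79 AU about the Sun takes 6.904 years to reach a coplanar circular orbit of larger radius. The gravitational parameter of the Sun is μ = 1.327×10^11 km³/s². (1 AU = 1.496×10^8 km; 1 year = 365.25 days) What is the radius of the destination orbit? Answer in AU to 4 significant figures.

In km: r₁ = 1.79 × 1.496×10^8 = 2.67784×10^8 km.
Transfer time t = 6.904 years × 365.25 × 86400 s = 2.178736704×10^8 s, and t = π√(a_t³/μ).
So a_t = (μ t²/π²)^(1/3) = (1.327×10^11 × (2.178736704×10^8)² / π²)^(1/3) = 8.6098×10^8 km.
Since a_t = (r₁ + r₂)/2, r₂ = 2a_t − r₁ = 2×8.6098×10^8 − 2.67784×10^8 = 1.454176×10^9 km.
In AU: r₂ = 1.454176×10^9 / 1.496×10^8 = 9.720 AU.

r₂ = 9.720 AU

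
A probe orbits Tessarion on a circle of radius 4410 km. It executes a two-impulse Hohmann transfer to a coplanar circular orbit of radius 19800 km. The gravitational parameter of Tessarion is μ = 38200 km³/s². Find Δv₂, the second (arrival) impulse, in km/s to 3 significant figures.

Δv₂ = 0.551 km/s

The Hohmann ellipse has a_t = (r₁ + r₂)/2 = 12105 km.
Circular speed at r = 19800 km: v_c = √(μ/r) = 1.389 km/s.
Vis-viva on the transfer ellipse at r = 19800 km gives v_t = √[μ(2/r − 1/a_t)] = 0.8384 km/s.
Δv₂ = |v_t − v_c| = |0.8384 − 1.389| = 0.5506 km/s.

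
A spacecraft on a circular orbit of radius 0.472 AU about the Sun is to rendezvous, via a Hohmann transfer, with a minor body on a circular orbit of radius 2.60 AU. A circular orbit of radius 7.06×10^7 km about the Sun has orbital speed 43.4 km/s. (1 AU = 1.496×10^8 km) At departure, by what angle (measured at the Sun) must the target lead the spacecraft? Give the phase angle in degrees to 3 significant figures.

From the circular-orbit relation v² = μ/r at r = 7.06×10^7 km: μ = v²r = (43.4)² × 7.06×10^7 = 1.32979×10^11 km³/s².
In km: r₁ = 0.472 × 1.496×10^8 = 7.06112×10^7 km; r₂ = 2.60 × 1.496×10^8 = 3.8896×10^8 km.
Semi-major axis of the transfer orbit: a_t = (7.06112×10^7 + 3.8896×10^8)/2 = 2.297856×10^8 km.
The half-period of the transfer ellipse is t = π√(a_t³/μ) = 3.0008×10^7 s.
Target angular speed ω₂ = √(μ/r₂³) = 4.7537×10^-8 rad/s.
Angle swept by the target during transfer: ω₂·t = 1.4265 rad = 81.73°.
Arrival is 180° from departure on the ellipse, so φ = 180° − 81.73° = 98.3°.

φ = 98.3°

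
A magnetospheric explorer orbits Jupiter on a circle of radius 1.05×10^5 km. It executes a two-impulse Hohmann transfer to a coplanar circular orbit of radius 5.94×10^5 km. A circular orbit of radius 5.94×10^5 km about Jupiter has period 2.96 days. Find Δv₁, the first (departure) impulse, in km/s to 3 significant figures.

From Kepler's third law T² = 4π²r³/μ at r = 5.94×10^5 km, T = 2.96 days = 2.96 × 86400 s = 2.55744×10^5 s: μ = 4π²r³/T² = 1.26505×10^8 km³/s².
Semi-major axis of the transfer orbit: a_t = (1.050×10^5 + 5.940×10^5)/2 = 3.495×10^5 km.
Circular speed at r = 1.050×10^5 km: v_c = √(μ/r) = 34.71 km/s.
Vis-viva on the transfer ellipse at r = 1.050×10^5 km gives v_t = √[μ(2/r − 1/a_t)] = 45.25 km/s.
Δv₁ = |v_t − v_c| = |45.25 − 34.71| = 10.54 km/s.

Δv₁ = 10.5 km/s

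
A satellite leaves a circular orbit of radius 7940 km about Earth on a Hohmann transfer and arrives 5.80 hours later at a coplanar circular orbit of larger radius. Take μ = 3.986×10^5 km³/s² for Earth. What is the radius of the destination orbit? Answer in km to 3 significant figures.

Transfer time t = 5.80 hours = 20880 s, and t = π√(a_t³/μ).
So a_t = (μ t²/π²)^(1/3) = (3.986×10^5 × (20880)² / π²)^(1/3) = 26016 km.
Since a_t = (r₁ + r₂)/2, r₂ = 2a_t − r₁ = 2×26016 − 7940 = 44092 km.

r₂ = 44100 km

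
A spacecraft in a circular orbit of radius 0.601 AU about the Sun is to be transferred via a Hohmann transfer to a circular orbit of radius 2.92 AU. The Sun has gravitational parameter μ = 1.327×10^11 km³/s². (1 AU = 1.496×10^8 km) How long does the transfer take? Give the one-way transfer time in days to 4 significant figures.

In km: r₁ = 0.601 × 1.496×10^8 = 8.99096×10^7 km; r₂ = 2.92 × 1.496×10^8 = 4.36832×10^8 km.
Semi-major axis of the transfer orbit: a_t = (8.99096×10^7 + 4.36832×10^8)/2 = 2.633708×10^8 km.
By Kepler's third law the transfer-orbit period is T = 2π√(a_t³/μ), so t = T/2 = 3.686×10^7 s.
Converting: 3.686×10^7 s ÷ 86400 s/day = 426.6 days.

t = 426.6 days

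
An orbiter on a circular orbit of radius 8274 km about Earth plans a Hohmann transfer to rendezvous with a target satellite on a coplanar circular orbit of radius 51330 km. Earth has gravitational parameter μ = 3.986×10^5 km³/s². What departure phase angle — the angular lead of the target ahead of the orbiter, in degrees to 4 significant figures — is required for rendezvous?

Semi-major axis of the transfer orbit: a_t = (8274 + 51330)/2 = 29802 km.
Transfer time t = π√(a_t³/μ) = 25600 s.
Target angular speed ω₂ = √(μ/r₂³) = 5.429×10^-5 rad/s.
Angle swept by the target during transfer: ω₂·t = 1.3898 rad = 79.63°.
Arrival is 180° from departure on the ellipse, so φ = 180° − 79.63° = 100.4°.

φ = 100.4°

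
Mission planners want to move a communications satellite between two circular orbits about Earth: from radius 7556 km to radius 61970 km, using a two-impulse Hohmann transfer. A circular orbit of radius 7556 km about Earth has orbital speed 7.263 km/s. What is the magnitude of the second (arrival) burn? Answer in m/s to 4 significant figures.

From the circular-orbit relation v² = μ/r at r = 7556 km: μ = v²r = (7.263)² × 7556 = 3.98588×10^5 km³/s².
The Hohmann ellipse has a_t = (r₁ + r₂)/2 = 34763 km.
On the circular orbit at r = 61970 km, v_c = √(μ/r) = 2.536 km/s.
Vis-viva on the transfer ellipse at r = 61970 km gives v_t = √[μ(2/r − 1/a_t)] = 1.182 km/s.
Δv₂ = |v_t − v_c| = |1.182 − 2.536| = 1.354 km/s.

Δv₂ = 1354 m/s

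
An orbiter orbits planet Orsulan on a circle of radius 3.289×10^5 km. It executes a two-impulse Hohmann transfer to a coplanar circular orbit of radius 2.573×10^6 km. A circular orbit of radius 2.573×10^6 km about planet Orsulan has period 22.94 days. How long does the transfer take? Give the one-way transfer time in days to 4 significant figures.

t = 4.857 days

From Kepler's third law T² = 4π²r³/μ at r = 2.573×10^6 km, T = 22.94 days = 22.94 × 86400 s = 1.982016×10^6 s: μ = 4π²r³/T² = 1.71185×10^8 km³/s².
Semi-major axis of the transfer orbit: a_t = (3.289×10^5 + 2.573×10^6)/2 = 1.45095×10^6 km.
Transfer time t = π√(a_t³/μ) = π√((1.45095×10^6)³ / 1.71185×10^8) = 4.1966×10^5 s.
Converting: 4.1966×10^5 s ÷ 86400 s/day = 4.857 days.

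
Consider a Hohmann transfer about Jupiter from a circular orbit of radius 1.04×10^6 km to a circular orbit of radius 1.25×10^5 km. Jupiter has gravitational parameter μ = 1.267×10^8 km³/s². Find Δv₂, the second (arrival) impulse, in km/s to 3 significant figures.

Δv₂ = 10.7 km/s

Transfer-ellipse semi-major axis a_t = (r₁ + r₂)/2 = (1.040×10^6 + 1.250×10^5)/2 = 5.825×10^5 km.
On the circular orbit at r = 1.250×10^5 km, v_c = √(μ/r) = 31.84 km/s.
Vis-viva on the transfer ellipse at r = 1.250×10^5 km gives v_t = √[μ(2/r − 1/a_t)] = 42.54 km/s.
Δv₂ = |v_t − v_c| = |42.54 − 31.84| = 10.70 km/s.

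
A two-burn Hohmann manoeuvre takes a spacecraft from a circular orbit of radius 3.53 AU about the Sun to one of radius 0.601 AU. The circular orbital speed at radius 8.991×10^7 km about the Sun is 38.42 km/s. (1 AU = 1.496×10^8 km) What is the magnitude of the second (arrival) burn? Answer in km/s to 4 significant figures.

From the circular-orbit relation v² = μ/r at r = 8.991×10^7 km: μ = v²r = (38.42)² × 8.991×10^7 = 1.32716×10^11 km³/s².
In km: r₁ = 3.53 × 1.496×10^8 = 5.28088×10^8 km; r₂ = 0.601 × 1.496×10^8 = 8.99096×10^7 km.
The Hohmann ellipse has a_t = (r₁ + r₂)/2 = 3.089988×10^8 km.
Circular speed at r = 8.99096×10^7 km: v_c = √(μ/r) = 38.42 km/s.
Transfer-orbit speed at the same r (vis-viva, a = a_t): v_t = √[μ(2/r − 1/a_t)] = 50.23 km/s.
Δv₂ = |v_t − v_c| = |50.23 − 38.42| = 11.81 km/s.

Δv₂ = 11.81 km/s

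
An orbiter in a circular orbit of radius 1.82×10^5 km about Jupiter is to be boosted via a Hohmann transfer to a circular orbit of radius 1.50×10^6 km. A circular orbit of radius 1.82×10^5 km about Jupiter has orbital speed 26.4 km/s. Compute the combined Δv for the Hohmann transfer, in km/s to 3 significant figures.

Δv = 13.8 km/s

From the circular-orbit relation v² = μ/r at r = 1.82×10^5 km: μ = v²r = (26.4)² × 1.82×10^5 = 1.26847×10^8 km³/s².
The Hohmann ellipse has a_t = (r₁ + r₂)/2 = 8.410×10^5 km.
Circular speed at r₁: v₁ = √(μ/r₁) = √(1.26847×10^8/1.820×10^5) = 26.400 km/s.
Transfer-orbit speed at r₁ (vis-viva): v_p = √[μ(2/r₁ − 1/a_t)] = 35.258 km/s.
First burn Δv₁ = |v_p − v₁| = 8.858 km/s.
At r₂, v₂ = √(μ/r₂) = 9.196 km/s.
Transfer-orbit speed at r₂: v_a = √[μ(2/r₂ − 1/a_t)] = 4.278 km/s.
Second burn Δv₂ = |v₂ − v_a| = 4.918 km/s.
Δv = Δv₁ + Δv₂ = 8.858 + 4.918 = 13.78 km/s.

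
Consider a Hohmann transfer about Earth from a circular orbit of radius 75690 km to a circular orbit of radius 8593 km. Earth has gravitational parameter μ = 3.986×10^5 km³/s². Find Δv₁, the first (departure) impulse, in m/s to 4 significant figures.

The Hohmann ellipse has a_t = (r₁ + r₂)/2 = 42141.5 km.
On the circular orbit at r = 75690 km, v_c = √(μ/r) = 2.295 km/s.
Vis-viva on the transfer ellipse at r = 75690 km gives v_t = √[μ(2/r − 1/a_t)] = 1.036 km/s.
Δv₁ = |v_t − v_c| = |1.036 − 2.295| = 1.259 km/s.

Δv₁ = 1259 m/s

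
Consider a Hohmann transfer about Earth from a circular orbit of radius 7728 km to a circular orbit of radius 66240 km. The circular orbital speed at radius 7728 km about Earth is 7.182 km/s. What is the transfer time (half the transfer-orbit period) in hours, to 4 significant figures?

From the circular-orbit relation v² = μ/r at r = 7728 km: μ = v²r = (7.182)² × 7728 = 3.98619×10^5 km³/s².
Transfer-ellipse semi-major axis a_t = (r₁ + r₂)/2 = (7728 + 66240)/2 = 36984 km.
By Kepler's third law the transfer-orbit period is T = 2π√(a_t³/μ), so t = T/2 = 35390 s.
Converting: 35390 s ÷ 3600 s/hour = 9.831 hours.

t = 9.831 hours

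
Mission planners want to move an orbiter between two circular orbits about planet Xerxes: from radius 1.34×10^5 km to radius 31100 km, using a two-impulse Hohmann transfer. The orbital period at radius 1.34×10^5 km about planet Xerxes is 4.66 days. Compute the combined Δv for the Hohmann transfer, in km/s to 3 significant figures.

Δv = 2.00 km/s

From Kepler's third law T² = 4π²r³/μ at r = 1.34×10^5 km, T = 4.66 days = 4.66 × 86400 s = 4.02624×10^5 s: μ = 4π²r³/T² = 5.85969×10^5 km³/s².
Semi-major axis of the transfer orbit: a_t = (1.340×10^5 + 31100)/2 = 82550 km.
At r₁ the circular-orbit speed is v₁ = √(μ/r₁) = 2.09115 km/s.
On the transfer ellipse at r₁, v² = μ(2/r − 1/a) gives v_a = √[μ(2/r₁ − 1/a_t)] = 1.28353 km/s.
First burn Δv₁ = |v_a − v₁| = 0.80762 km/s.
At r₂, v₂ = √(μ/r₂) = 4.34067 km/s.
Transfer-orbit speed at r₂: v_p = √[μ(2/r₂ − 1/a_t)] = 5.53033 km/s.
Second burn Δv₂ = |v₂ − v_p| = 1.1897 km/s.
Total Δv = Δv₁ + Δv₂ = 1.997 km/s.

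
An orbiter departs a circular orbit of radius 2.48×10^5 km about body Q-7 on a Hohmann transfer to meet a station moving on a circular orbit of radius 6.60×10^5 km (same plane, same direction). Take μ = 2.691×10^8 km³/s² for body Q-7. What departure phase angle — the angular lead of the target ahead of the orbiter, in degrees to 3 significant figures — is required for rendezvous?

φ = 77.3°

Transfer-ellipse semi-major axis a_t = (r₁ + r₂)/2 = (2.480×10^5 + 6.600×10^5)/2 = 4.540×10^5 km.
The half-period of the transfer ellipse is t = π√(a_t³/μ) = 58580 s.
Target angular speed ω₂ = √(μ/r₂³) = 3.059×10^-5 rad/s.
Angle swept by the target during transfer: ω₂·t = 1.792 rad = 102.7°.
The orbiter traverses 180° on the transfer ellipse, so the target must lead by 180° − 102.7° = 77.3°.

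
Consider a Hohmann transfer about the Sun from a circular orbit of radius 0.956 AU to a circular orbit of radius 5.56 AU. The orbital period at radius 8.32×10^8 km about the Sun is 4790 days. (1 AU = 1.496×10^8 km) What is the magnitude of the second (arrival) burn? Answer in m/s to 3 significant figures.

Δv₂ = 5790 m/s

From Kepler's third law T² = 4π²r³/μ at r = 8.32×10^8 km, T = 4790 days = 4790 × 86400 s = 4.13856×10^8 s: μ = 4π²r³/T² = 1.32749×10^11 km³/s².
In km: r₁ = 0.956 × 1.496×10^8 = 1.430176×10^8 km; r₂ = 5.56 × 1.496×10^8 = 8.31776×10^8 km.
Semi-major axis of the transfer orbit: a_t = (1.430176×10^8 + 8.31776×10^8)/2 = 4.873968×10^8 km.
Circular speed at r = 8.31776×10^8 km: v_c = √(μ/r) = 12.633 km/s.
Vis-viva on the transfer ellipse at r = 8.31776×10^8 km gives v_t = √[μ(2/r − 1/a_t)] = 6.8433 km/s.
Δv₂ = |v_t − v_c| = |6.8433 − 12.633| = 5.790 km/s.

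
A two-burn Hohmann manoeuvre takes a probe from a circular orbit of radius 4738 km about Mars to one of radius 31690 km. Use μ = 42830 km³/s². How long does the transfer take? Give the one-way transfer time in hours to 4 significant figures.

t = 10.37 hours

Transfer-ellipse semi-major axis a_t = (r₁ + r₂)/2 = (4738 + 31690)/2 = 18214 km.
Half the transfer-orbit period gives t = π√(a_t³/μ) = 37320 s.
Converting: 37320 s ÷ 3600 s/hour = 10.37 hours.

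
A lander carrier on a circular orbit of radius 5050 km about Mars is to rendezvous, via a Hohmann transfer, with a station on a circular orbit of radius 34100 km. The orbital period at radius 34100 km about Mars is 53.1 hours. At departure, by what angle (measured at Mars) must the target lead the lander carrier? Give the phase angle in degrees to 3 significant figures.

φ = 102°

From Kepler's third law T² = 4π²r³/μ at r = 34100 km, T = 53.1 hours = 53.1 × 3600 s = 1.9116×10^5 s: μ = 4π²r³/T² = 42838.0 km³/s².
The Hohmann ellipse has a_t = (r₁ + r₂)/2 = 19575 km.
The half-period of the transfer ellipse is t = π√(a_t³/μ) = 41570 s.
Target angular speed ω₂ = √(μ/r₂³) = 3.287×10^-5 rad/s.
Angle swept by the target during transfer: ω₂·t = 1.3664 rad = 78.29°.
Arrival is 180° from departure on the ellipse, so φ = 180° − 78.29° = 102°.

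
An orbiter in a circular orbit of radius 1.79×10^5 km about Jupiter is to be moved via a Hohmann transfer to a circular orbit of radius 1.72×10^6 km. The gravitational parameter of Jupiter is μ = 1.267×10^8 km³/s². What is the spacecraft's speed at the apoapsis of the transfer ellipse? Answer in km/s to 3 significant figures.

v = 3.73 km/s

Transfer-ellipse semi-major axis a_t = (r₁ + r₂)/2 = (1.790×10^5 + 1.720×10^6)/2 = 9.495×10^5 km.
At apoapsis, r = 1.720×10^6 km.
From the vis-viva equation, v = √[μ(2/r − 1/a_t)] = 3.727 km/s.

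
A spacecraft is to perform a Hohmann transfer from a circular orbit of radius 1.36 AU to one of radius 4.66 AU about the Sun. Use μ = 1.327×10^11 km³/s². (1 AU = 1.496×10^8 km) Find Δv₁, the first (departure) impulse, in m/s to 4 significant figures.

Δv₁ = 6238 m/s

In km: r₁ = 1.36 × 1.496×10^8 = 2.03456×10^8 km; r₂ = 4.66 × 1.496×10^8 = 6.97136×10^8 km.
Semi-major axis of the transfer orbit: a_t = (2.03456×10^8 + 6.97136×10^8)/2 = 4.50296×10^8 km.
On the circular orbit at r = 2.03456×10^8 km, v_c = √(μ/r) = 25.539 km/s.
Vis-viva on the transfer ellipse at r = 2.03456×10^8 km gives v_t = √[μ(2/r − 1/a_t)] = 31.777 km/s.
Δv₁ = |v_t − v_c| = |31.777 − 25.539| = 6.238 km/s.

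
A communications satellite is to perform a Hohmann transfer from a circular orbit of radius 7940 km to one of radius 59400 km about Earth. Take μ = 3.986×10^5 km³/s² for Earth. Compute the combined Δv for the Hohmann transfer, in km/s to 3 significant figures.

The Hohmann ellipse has a_t = (r₁ + r₂)/2 = 33670 km.
Circular speed at r₁: v₁ = √(μ/r₁) = √(3.986×10^5/7940) = 7.085 km/s.
Transfer-orbit speed at r₁ (vis-viva equation): v_p = √[μ(2/r₁ − 1/a_t)] = 9.411 km/s.
First burn Δv₁ = |v_p − v₁| = 2.326 km/s.
Circular speed at r₂: v₂ = √(μ/r₂) = 2.590 km/s.
Transfer-orbit speed at r₂: v_a = √[μ(2/r₂ − 1/a_t)] = 1.258 km/s.
Second burn Δv₂ = |v₂ − v_a| = 1.332 km/s.
Total Δv = Δv₁ + Δv₂ = 3.658 km/s.

Δv = 3.66 km/s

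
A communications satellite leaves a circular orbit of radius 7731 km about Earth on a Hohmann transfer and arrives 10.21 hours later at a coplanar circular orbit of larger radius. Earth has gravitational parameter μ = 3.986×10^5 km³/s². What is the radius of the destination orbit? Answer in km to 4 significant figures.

r₂ = 68130 km

Transfer time t = 10.21 hours = 36756 s, and t = π√(a_t³/μ).
So a_t = (μ t²/π²)^(1/3) = (3.986×10^5 × (36756)² / π²)^(1/3) = 37928.4 km.
Since a_t = (r₁ + r₂)/2, r₂ = 2a_t − r₁ = 2×37928.4 − 7731 = 68125.8 km.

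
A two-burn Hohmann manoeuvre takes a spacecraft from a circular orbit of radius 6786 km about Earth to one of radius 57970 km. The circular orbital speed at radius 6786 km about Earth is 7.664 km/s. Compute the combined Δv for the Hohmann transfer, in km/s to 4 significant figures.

From the circular-orbit relation v² = μ/r at r = 6786 km: μ = v²r = (7.664)² × 6786 = 3.98589×10^5 km³/s².
Transfer-ellipse semi-major axis a_t = (r₁ + r₂)/2 = (6786 + 57970)/2 = 32378 km.
At r₁ the circular-orbit speed is v₁ = √(μ/r₁) = 7.6640 km/s.
Transfer-orbit speed at r₁ (vis-viva equation): v_p = √[μ(2/r₁ − 1/a_t)] = 10.255 km/s.
First burn Δv₁ = |v_p − v₁| = 2.591 km/s.
Circular speed at r₂: v₂ = √(μ/r₂) = 2.622 km/s.
Transfer-orbit speed at r₂: v_a = √[μ(2/r₂ − 1/a_t)] = 1.200 km/s.
Second burn Δv₂ = |v₂ − v_a| = 1.422 km/s.
Total Δv = Δv₁ + Δv₂ = 4.013 km/s.

Δv = 4.013 km/s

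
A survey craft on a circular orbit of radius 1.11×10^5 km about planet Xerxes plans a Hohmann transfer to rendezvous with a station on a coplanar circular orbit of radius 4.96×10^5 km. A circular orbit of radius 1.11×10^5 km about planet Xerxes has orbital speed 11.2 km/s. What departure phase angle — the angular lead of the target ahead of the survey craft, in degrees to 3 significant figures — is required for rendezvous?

φ = 93.8°

From the circular-orbit relation v² = μ/r at r = 1.11×10^5 km: μ = v²r = (11.2)² × 1.11×10^5 = 1.39238×10^7 km³/s².
Semi-major axis of the transfer orbit: a_t = (1.110×10^5 + 4.960×10^5)/2 = 3.035×10^5 km.
Transfer time t = π√(a_t³/μ) = 1.408×10^5 s.
The target's mean motion on its circular orbit is ω₂ = √(μ/r₂³) = 1.068×10^-5 rad/s.
Angle swept by the target during transfer: ω₂·t = 1.5037 rad = 86.16°.
Arrival is 180° from departure on the ellipse, so φ = 180° − 86.16° = 93.8°.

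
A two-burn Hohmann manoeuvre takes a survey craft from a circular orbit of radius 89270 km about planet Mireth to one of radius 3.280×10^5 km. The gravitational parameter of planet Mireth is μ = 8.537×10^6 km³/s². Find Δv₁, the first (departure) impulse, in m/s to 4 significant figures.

Δv₁ = 2482 m/s

Transfer-ellipse semi-major axis a_t = (r₁ + r₂)/2 = (89270 + 3.280×10^5)/2 = 2.08635×10^5 km.
On the circular orbit at r = 89270 km, v_c = √(μ/r) = 9.7791 km/s.
Vis-viva on the transfer ellipse at r = 89270 km gives v_t = √[μ(2/r − 1/a_t)] = 12.261 km/s.
Δv₁ = |v_t − v_c| = |12.261 − 9.7791| = 2.482 km/s.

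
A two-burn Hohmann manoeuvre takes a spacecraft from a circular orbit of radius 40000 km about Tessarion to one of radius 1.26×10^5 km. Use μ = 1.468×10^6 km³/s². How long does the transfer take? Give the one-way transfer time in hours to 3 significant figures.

Semi-major axis of the transfer orbit: a_t = (40000 + 1.260×10^5)/2 = 83000 km.
By Kepler's third law the transfer-orbit period is T = 2π√(a_t³/μ), so t = T/2 = 62000 s.
Converting: 62000 s ÷ 3600 s/hour = 17.2 hours.

t = 17.2 hours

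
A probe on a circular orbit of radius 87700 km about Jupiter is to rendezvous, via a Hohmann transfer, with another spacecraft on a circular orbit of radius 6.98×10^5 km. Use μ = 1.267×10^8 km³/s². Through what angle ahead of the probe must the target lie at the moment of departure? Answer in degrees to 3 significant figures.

Transfer-ellipse semi-major axis a_t = (r₁ + r₂)/2 = (87700 + 6.980×10^5)/2 = 3.9285×10^5 km.
Transfer time t = π√(a_t³/μ) = 68723 s.
The target's mean motion on its circular orbit is ω₂ = √(μ/r₂³) = 1.9302×10^-5 rad/s.
Angle swept by the target during transfer: ω₂·t = 1.3265 rad = 76.00°.
Arrival is 180° from departure on the ellipse, so φ = 180° − 76.00° = 104°.

φ = 104°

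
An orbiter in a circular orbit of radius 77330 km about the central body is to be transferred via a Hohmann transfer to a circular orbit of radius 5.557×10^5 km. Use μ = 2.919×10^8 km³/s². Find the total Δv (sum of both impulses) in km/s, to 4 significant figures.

Transfer-ellipse semi-major axis a_t = (r₁ + r₂)/2 = (77330 + 5.557×10^5)/2 = 3.16515×10^5 km.
Circular speed at r₁: v₁ = √(μ/r₁) = √(2.919×10^8/77330) = 61.44 km/s.
On the transfer ellipse at r₁, vis-viva gives v_p = √[μ(2/r₁ − 1/a_t)] = 81.41 km/s.
First burn Δv₁ = |v_p − v₁| = 19.97 km/s.
Circular speed at r₂: v₂ = √(μ/r₂) = 22.92 km/s.
Transfer-orbit speed at r₂: v_a = √[μ(2/r₂ − 1/a_t)] = 11.33 km/s.
Second burn Δv₂ = |v₂ − v_a| = 11.59 km/s.
Total Δv = Δv₁ + Δv₂ = 31.56 km/s.

Δv = 31.56 km/s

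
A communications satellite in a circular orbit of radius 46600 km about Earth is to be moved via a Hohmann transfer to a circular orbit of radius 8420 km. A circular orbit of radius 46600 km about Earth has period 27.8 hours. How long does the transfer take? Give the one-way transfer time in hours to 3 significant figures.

From Kepler's third law T² = 4π²r³/μ at r = 46600 km, T = 27.8 hours = 27.8 × 3600 s = 1.0008×10^5 s: μ = 4π²r³/T² = 3.98862×10^5 km³/s².
Transfer-ellipse semi-major axis a_t = (r₁ + r₂)/2 = (46600 + 8420)/2 = 27510 km.
By Kepler's third law the transfer-orbit period is T = 2π√(a_t³/μ), so t = T/2 = 22697 s.
Converting: 22697 s ÷ 3600 s/hour = 6.30 hours.

t = 6.30 hours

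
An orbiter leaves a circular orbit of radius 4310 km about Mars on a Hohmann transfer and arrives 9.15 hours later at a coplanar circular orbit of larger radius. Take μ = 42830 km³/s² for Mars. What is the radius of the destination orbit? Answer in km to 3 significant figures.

r₂ = 29200 km

Transfer time t = 9.15 hours = 32940 s, and t = π√(a_t³/μ).
So a_t = (μ t²/π²)^(1/3) = (42830 × (32940)² / π²)^(1/3) = 16761 km.
Since a_t = (r₁ + r₂)/2, r₂ = 2a_t − r₁ = 2×16761 − 4310 = 29212 km.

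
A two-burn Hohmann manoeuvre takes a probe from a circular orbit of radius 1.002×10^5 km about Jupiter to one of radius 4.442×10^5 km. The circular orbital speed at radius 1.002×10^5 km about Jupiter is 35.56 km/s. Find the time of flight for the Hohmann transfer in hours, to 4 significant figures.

From the circular-orbit relation v² = μ/r at r = 1.002×10^5 km: μ = v²r = (35.56)² × 1.002×10^5 = 1.26704×10^8 km³/s².
Semi-major axis of the transfer orbit: a_t = (1.002×10^5 + 4.442×10^5)/2 = 2.722×10^5 km.
Half the transfer-orbit period gives t = π√(a_t³/μ) = 39640 s.
Converting: 39640 s ÷ 3600 s/hour = 11.01 hours.

t = 11.01 hours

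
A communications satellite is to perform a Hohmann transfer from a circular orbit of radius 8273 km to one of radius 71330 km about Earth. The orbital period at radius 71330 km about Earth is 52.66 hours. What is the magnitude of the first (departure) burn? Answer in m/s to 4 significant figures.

From Kepler's third law T² = 4π²r³/μ at r = 71330 km, T = 52.66 hours = 52.66 × 3600 s = 1.89576×10^5 s: μ = 4π²r³/T² = 3.98666×10^5 km³/s².
Transfer-ellipse semi-major axis a_t = (r₁ + r₂)/2 = (8273 + 71330)/2 = 39801.5 km.
On the circular orbit at r = 8273 km, v_c = √(μ/r) = 6.942 km/s.
Transfer-orbit speed at the same r (vis-viva, a = a_t): v_t = √[μ(2/r − 1/a_t)] = 9.293 km/s.
Δv₁ = |v_t − v_c| = |9.293 − 6.942| = 2.351 km/s.

Δv₁ = 2351 m/s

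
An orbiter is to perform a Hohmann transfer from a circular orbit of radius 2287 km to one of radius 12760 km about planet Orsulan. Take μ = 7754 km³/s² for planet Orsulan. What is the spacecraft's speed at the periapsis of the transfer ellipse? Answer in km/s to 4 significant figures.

v = 2.398 km/s

Semi-major axis of the transfer orbit: a_t = (2287 + 12760)/2 = 7523.5 km.
The periapsis of the transfer ellipse is at r = 2287 km.
Vis-viva: v = √[μ(2/r − 1/a_t)] = √[7754 × (2/2287 − 1/7523.5)] = 2.398 km/s.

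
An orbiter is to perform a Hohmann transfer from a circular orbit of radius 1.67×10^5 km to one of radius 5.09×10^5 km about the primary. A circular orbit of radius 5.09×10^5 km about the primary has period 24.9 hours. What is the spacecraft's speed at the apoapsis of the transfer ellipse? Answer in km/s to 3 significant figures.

v = 25.1 km/s

From Kepler's third law T² = 4π²r³/μ at r = 5.09×10^5 km, T = 24.9 hours = 24.9 × 3600 s = 89640 s: μ = 4π²r³/T² = 6.47902×10^8 km³/s².
Semi-major axis of the transfer orbit: a_t = (1.670×10^5 + 5.090×10^5)/2 = 3.380×10^5 km.
At apoapsis, r = 5.090×10^5 km.
Applying v² = μ(2/r − 1/a_t): v = 25.08 km/s.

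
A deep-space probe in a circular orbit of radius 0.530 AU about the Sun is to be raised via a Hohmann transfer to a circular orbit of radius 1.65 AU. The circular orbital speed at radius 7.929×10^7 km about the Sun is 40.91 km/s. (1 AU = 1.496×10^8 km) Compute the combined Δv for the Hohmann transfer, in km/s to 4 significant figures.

From the circular-orbit relation v² = μ/r at r = 7.929×10^7 km: μ = v²r = (40.91)² × 7.929×10^7 = 1.32702×10^11 km³/s².
In km: r₁ = 0.530 × 1.496×10^8 = 7.9288×10^7 km; r₂ = 1.65 × 1.496×10^8 = 2.4684×10^8 km.
Semi-major axis of the transfer orbit: a_t = (7.9288×10^7 + 2.4684×10^8)/2 = 1.63064×10^8 km.
At r₁ the circular-orbit speed is v₁ = √(μ/r₁) = 40.9105 km/s.
Transfer-orbit speed at r₁ (vis-viva): v_p = √[μ(2/r₁ − 1/a_t)] = 50.3343 km/s.
First burn Δv₁ = |v_p − v₁| = 9.424 km/s.
Circular speed at r₂: v₂ = √(μ/r₂) = 23.186 km/s.
Transfer-orbit speed at r₂: v_a = √[μ(2/r₂ − 1/a_t)] = 16.168 km/s.
Second burn Δv₂ = |v₂ − v_a| = 7.018 km/s.
Total Δv = Δv₁ + Δv₂ = 16.44 km/s.

Δv = 16.44 km/s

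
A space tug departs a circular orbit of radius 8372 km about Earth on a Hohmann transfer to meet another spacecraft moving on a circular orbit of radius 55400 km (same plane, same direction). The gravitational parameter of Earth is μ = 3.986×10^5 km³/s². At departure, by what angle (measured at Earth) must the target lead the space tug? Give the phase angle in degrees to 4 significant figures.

Semi-major axis of the transfer orbit: a_t = (8372 + 55400)/2 = 31886 km.
Transfer time t = π√(a_t³/μ) = 28332 s.
Target angular speed ω₂ = √(μ/r₂³) = 4.8418×10^-5 rad/s.
Angle swept by the target during transfer: ω₂·t = 1.3718 rad = 78.60°.
Arrival is 180° from departure on the ellipse, so φ = 180° − 78.60° = 101.4°.

φ = 101.4°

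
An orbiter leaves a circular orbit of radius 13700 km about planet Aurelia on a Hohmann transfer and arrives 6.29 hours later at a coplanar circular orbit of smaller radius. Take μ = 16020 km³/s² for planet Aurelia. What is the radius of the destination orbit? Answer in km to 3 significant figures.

Transfer time t = 6.29 hours = 22644 s, and t = π√(a_t³/μ).
So a_t = (μ t²/π²)^(1/3) = (16020 × (22644)² / π²)^(1/3) = 9406.4 km.
Since a_t = (r₁ + r₂)/2, r₂ = 2a_t − r₁ = 2×9406.4 − 13700 = 5112.8 km.

r₂ = 5110 km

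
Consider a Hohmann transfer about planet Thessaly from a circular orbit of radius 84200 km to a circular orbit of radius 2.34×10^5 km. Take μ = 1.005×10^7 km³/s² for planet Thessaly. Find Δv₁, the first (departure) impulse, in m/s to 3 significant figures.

Δv₁ = 2320 m/s

The Hohmann ellipse has a_t = (r₁ + r₂)/2 = 1.591×10^5 km.
Circular speed at r = 84200 km: v_c = √(μ/r) = 10.9251 km/s.
Transfer-orbit speed at the same r (vis-viva, a = a_t): v_t = √[μ(2/r − 1/a_t)] = 13.2495 km/s.
Δv₁ = |v_t − v_c| = |13.2495 − 10.9251| = 2.324 km/s.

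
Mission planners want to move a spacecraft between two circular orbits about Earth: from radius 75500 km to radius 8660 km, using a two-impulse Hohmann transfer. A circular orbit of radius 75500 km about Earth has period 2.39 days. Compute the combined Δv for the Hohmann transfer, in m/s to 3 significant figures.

From Kepler's third law T² = 4π²r³/μ at r = 75500 km, T = 2.39 days = 2.39 × 86400 s = 2.06496×10^5 s: μ = 4π²r³/T² = 3.98453×10^5 km³/s².
The Hohmann ellipse has a_t = (r₁ + r₂)/2 = 42080 km.
At r₁ the circular-orbit speed is v₁ = √(μ/r₁) = 2.297 km/s.
Transfer-orbit speed at r₁ (v² = μ(2/r − 1/a)): v_a = √[μ(2/r₁ − 1/a_t)] = 1.042 km/s.
First burn Δv₁ = |v_a − v₁| = 1.255 km/s.
Circular speed at r₂: v₂ = √(μ/r₂) = 6.783 km/s.
Transfer-orbit speed at r₂: v_p = √[μ(2/r₂ − 1/a_t)] = 9.086 km/s.
Second burn Δv₂ = |v₂ − v_p| = 2.303 km/s.
Δv = Δv₁ + Δv₂ = 1.255 + 2.303 = 3.558 km/s.

Δv = 3560 m/s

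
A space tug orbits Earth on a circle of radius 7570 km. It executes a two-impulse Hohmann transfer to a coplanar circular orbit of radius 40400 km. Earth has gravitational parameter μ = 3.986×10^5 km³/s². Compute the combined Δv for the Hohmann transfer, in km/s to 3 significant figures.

Semi-major axis of the transfer orbit: a_t = (7570 + 40400)/2 = 23985 km.
At r₁ the circular-orbit speed is v₁ = √(μ/r₁) = 7.2564 km/s.
Transfer-orbit speed at r₁ (vis-viva equation): v_p = √[μ(2/r₁ − 1/a_t)] = 9.4176 km/s.
First burn Δv₁ = |v_p − v₁| = 2.1612 km/s.
Circular speed at r₂: v₂ = √(μ/r₂) = 3.14107 km/s.
Transfer-orbit speed at r₂: v_a = √[μ(2/r₂ − 1/a_t)] = 1.76464 km/s.
Second burn Δv₂ = |v₂ − v_a| = 1.3764 km/s.
Total Δv = Δv₁ + Δv₂ = 3.538 km/s.

Δv = 3.54 km/s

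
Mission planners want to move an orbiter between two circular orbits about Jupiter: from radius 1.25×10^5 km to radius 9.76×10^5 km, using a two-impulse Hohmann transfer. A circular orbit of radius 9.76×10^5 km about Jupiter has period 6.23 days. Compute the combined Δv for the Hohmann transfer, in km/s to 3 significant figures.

From Kepler's third law T² = 4π²r³/μ at r = 9.76×10^5 km, T = 6.23 days = 6.23 × 86400 s = 5.38272×10^5 s: μ = 4π²r³/T² = 1.26679×10^8 km³/s².
Semi-major axis of the transfer orbit: a_t = (1.250×10^5 + 9.760×10^5)/2 = 5.505×10^5 km.
Circular speed at r₁: v₁ = √(μ/r₁) = √(1.26679×10^8/1.250×10^5) = 31.834 km/s.
On the transfer ellipse at r₁, vis-viva equation gives v_p = √[μ(2/r₁ − 1/a_t)] = 42.388 km/s.
First burn Δv₁ = |v_p − v₁| = 10.554 km/s.
At r₂, v₂ = √(μ/r₂) = 11.3927 km/s.
Transfer-orbit speed at r₂: v_a = √[μ(2/r₂ − 1/a_t)] = 5.42880 km/s.
Second burn Δv₂ = |v₂ − v_a| = 5.9639 km/s.
Total Δv = Δv₁ + Δv₂ = 16.52 km/s.

Δv = 16.5 km/s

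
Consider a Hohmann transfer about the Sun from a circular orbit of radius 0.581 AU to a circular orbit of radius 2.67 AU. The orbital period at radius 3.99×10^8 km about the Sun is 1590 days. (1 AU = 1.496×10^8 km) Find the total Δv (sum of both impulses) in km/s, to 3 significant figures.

From Kepler's third law T² = 4π²r³/μ at r = 3.99×10^8 km, T = 1590 days = 1590 × 86400 s = 1.37376×10^8 s: μ = 4π²r³/T² = 1.32879×10^11 km³/s².
In km: r₁ = 0.581 × 1.496×10^8 = 8.69176×10^7 km; r₂ = 2.67 × 1.496×10^8 = 3.99432×10^8 km.
Transfer-ellipse semi-major axis a_t = (r₁ + r₂)/2 = (8.69176×10^7 + 3.99432×10^8)/2 = 2.431748×10^8 km.
At r₁ the circular-orbit speed is v₁ = √(μ/r₁) = 39.0998 km/s.
On the transfer ellipse at r₁, vis-viva gives v_p = √[μ(2/r₁ − 1/a_t)] = 50.1114 km/s.
First burn Δv₁ = |v_p − v₁| = 11.012 km/s.
At r₂, v₂ = √(μ/r₂) = 18.23925 km/s.
Transfer-orbit speed at r₂: v_a = √[μ(2/r₂ − 1/a_t)] = 10.90439 km/s.
Second burn Δv₂ = |v₂ − v_a| = 7.3349 km/s.
Δv = Δv₁ + Δv₂ = 11.012 + 7.3349 = 18.35 km/s.

Δv = 18.3 km/s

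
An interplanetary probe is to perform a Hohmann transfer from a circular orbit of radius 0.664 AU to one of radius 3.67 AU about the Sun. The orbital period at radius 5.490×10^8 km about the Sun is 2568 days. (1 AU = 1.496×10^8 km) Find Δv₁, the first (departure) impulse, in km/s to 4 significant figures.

From Kepler's third law T² = 4π²r³/μ at r = 5.490×10^8 km, T = 2568 days = 2568 × 86400 s = 2.218752×10^8 s: μ = 4π²r³/T² = 1.32696×10^11 km³/s².
In km: r₁ = 0.664 × 1.496×10^8 = 9.93344×10^7 km; r₂ = 3.67 × 1.496×10^8 = 5.49032×10^8 km.
Transfer-ellipse semi-major axis a_t = (r₁ + r₂)/2 = (9.93344×10^7 + 5.49032×10^8)/2 = 3.241832×10^8 km.
On the circular orbit at r = 9.93344×10^7 km, v_c = √(μ/r) = 36.549 km/s.
Vis-viva on the transfer ellipse at r = 9.93344×10^7 km gives v_t = √[μ(2/r − 1/a_t)] = 47.565 km/s.
Δv₁ = |v_t − v_c| = |47.565 − 36.549| = 11.02 km/s.

Δv₁ = 11.02 km/s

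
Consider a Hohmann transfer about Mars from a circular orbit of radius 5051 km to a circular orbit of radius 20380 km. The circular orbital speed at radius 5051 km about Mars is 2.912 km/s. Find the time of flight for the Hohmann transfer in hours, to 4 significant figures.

t = 6.046 hours

From the circular-orbit relation v² = μ/r at r = 5051 km: μ = v²r = (2.912)² × 5051 = 42831.2 km³/s².
Semi-major axis of the transfer orbit: a_t = (5051 + 20380)/2 = 12715.5 km.
Half the transfer-orbit period gives t = π√(a_t³/μ) = 21766 s.
Converting: 21766 s ÷ 3600 s/hour = 6.046 hours.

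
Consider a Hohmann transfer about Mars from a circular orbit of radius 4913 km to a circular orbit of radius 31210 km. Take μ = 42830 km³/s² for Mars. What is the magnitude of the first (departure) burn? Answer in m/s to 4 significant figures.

Transfer-ellipse semi-major axis a_t = (r₁ + r₂)/2 = (4913 + 31210)/2 = 18061.5 km.
Circular speed at r = 4913 km: v_c = √(μ/r) = 2.95257 km/s.
Vis-viva on the transfer ellipse at r = 4913 km gives v_t = √[μ(2/r − 1/a_t)] = 3.88124 km/s.
Δv₁ = |v_t − v_c| = |3.88124 − 2.95257| = 0.9287 km/s.

Δv₁ = 928.7 m/s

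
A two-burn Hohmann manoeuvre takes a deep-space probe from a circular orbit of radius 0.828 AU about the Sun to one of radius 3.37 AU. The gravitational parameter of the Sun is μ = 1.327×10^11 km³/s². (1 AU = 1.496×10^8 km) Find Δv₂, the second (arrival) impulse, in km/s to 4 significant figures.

Δv₂ = 6.034 km/s

In km: r₁ = 0.828 × 1.496×10^8 = 1.238688×10^8 km; r₂ = 3.37 × 1.496×10^8 = 5.04152×10^8 km.
Semi-major axis of the transfer orbit: a_t = (1.238688×10^8 + 5.04152×10^8)/2 = 3.140104×10^8 km.
On the circular orbit at r = 5.04152×10^8 km, v_c = √(μ/r) = 16.224 km/s.
Vis-viva on the transfer ellipse at r = 5.04152×10^8 km gives v_t = √[μ(2/r − 1/a_t)] = 10.190 km/s.
Δv₂ = |v_t − v_c| = |10.190 − 16.224| = 6.034 km/s.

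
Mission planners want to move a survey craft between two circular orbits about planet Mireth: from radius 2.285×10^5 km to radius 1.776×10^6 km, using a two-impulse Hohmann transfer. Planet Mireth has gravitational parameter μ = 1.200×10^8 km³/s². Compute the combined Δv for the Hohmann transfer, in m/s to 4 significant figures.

Semi-major axis of the transfer orbit: a_t = (2.285×10^5 + 1.776×10^6)/2 = 1.00225×10^6 km.
At r₁ the circular-orbit speed is v₁ = √(μ/r₁) = 22.9165 km/s.
Transfer-orbit speed at r₁ (vis-viva equation): v_p = √[μ(2/r₁ − 1/a_t)] = 30.5057 km/s.
First burn Δv₁ = |v_p − v₁| = 7.589 km/s.
At r₂, v₂ = √(μ/r₂) = 8.220 km/s.
Transfer-orbit speed at r₂: v_a = √[μ(2/r₂ − 1/a_t)] = 3.925 km/s.
Second burn Δv₂ = |v₂ − v_a| = 4.295 km/s.
Total Δv = Δv₁ + Δv₂ = 11.88 km/s.

Δv = 11880 m/s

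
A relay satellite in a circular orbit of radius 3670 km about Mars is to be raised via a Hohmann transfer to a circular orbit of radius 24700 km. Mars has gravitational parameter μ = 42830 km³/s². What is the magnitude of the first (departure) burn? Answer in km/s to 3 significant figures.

Δv₁ = 1.09 km/s

The Hohmann ellipse has a_t = (r₁ + r₂)/2 = 14185 km.
On the circular orbit at r = 3670 km, v_c = √(μ/r) = 3.416 km/s.
Transfer-orbit speed at the same r (vis-viva, a = a_t): v_t = √[μ(2/r − 1/a_t)] = 4.508 km/s.
Δv₁ = |v_t − v_c| = |4.508 − 3.416| = 1.092 km/s.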